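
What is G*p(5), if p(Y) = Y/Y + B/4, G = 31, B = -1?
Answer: 93/4 ≈ 23.250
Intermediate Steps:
p(Y) = ¾ (p(Y) = Y/Y - 1/4 = 1 - 1*¼ = 1 - ¼ = ¾)
G*p(5) = 31*(¾) = 93/4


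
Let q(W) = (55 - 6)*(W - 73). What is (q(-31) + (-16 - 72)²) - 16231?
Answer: -13583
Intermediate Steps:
q(W) = -3577 + 49*W (q(W) = 49*(-73 + W) = -3577 + 49*W)
(q(-31) + (-16 - 72)²) - 16231 = ((-3577 + 49*(-31)) + (-16 - 72)²) - 16231 = ((-3577 - 1519) + (-88)²) - 16231 = (-5096 + 7744) - 16231 = 2648 - 16231 = -13583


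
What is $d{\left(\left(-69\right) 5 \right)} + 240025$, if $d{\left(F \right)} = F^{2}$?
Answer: $359050$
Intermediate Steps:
$d{\left(\left(-69\right) 5 \right)} + 240025 = \left(\left(-69\right) 5\right)^{2} + 240025 = \left(-345\right)^{2} + 240025 = 119025 + 240025 = 359050$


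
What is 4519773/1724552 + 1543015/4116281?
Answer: 21265665328493/7098740631112 ≈ 2.9957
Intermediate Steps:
4519773/1724552 + 1543015/4116281 = 21265665328493/7098740631112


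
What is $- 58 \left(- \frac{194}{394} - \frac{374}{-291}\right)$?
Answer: $- \frac{2636158}{57327} \approx -45.985$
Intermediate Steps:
$- 58 \left(- \frac{194}{394} - \frac{374}{-291}\right) = - 58 \left(\left(-194\right) \frac{1}{394} - - \frac{374}{291}\right) = - 58 \left(- \frac{97}{197} + \frac{374}{291}\right) = \left(-58\right) \frac{45451}{57327} = - \frac{2636158}{57327}$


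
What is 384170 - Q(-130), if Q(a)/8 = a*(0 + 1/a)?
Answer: 384162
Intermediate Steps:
Q(a) = 8 (Q(a) = 8*(a*(0 + 1/a)) = 8*(a/a) = 8*1 = 8)
384170 - Q(-130) = 384170 - 1*8 = 384170 - 8 = 384162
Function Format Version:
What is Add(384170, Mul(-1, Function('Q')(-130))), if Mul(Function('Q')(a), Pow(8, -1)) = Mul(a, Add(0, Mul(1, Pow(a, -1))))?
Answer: 384162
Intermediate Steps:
Function('Q')(a) = 8 (Function('Q')(a) = Mul(8, Mul(a, Add(0, Mul(1, Pow(a, -1))))) = Mul(8, Mul(a, Add(0, Pow(a, -1)))) = Mul(8, Mul(a, Pow(a, -1))) = Mul(8, 1) = 8)
Add(384170, Mul(-1, Function('Q')(-130))) = Add(384170, Mul(-1, 8)) = Add(384170, -8) = 384162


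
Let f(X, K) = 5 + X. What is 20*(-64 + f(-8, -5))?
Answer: -1340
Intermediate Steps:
20*(-64 + f(-8, -5)) = 20*(-64 + (5 - 8)) = 20*(-64 - 3) = 20*(-67) = -1340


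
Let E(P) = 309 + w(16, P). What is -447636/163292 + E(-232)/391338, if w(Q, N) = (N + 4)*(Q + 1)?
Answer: -14646619961/5325197058 ≈ -2.7504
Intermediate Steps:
w(Q, N) = (1 + Q)*(4 + N) (w(Q, N) = (4 + N)*(1 + Q) = (1 + Q)*(4 + N))
E(P) = 377 + 17*P (E(P) = 309 + (4 + P + 4*16 + P*16) = 309 + (4 + P + 64 + 16*P) = 309 + (68 + 17*P) = 377 + 17*P)
-447636/163292 + E(-232)/391338 = -447636/163292 + (377 + 17*(-232))/391338 = -447636*1/163292 + (377 - 3944)*(1/391338) = -111909/40823 - 3567*1/391338 = -111909/40823 - 1189/130446 = -14646619961/5325197058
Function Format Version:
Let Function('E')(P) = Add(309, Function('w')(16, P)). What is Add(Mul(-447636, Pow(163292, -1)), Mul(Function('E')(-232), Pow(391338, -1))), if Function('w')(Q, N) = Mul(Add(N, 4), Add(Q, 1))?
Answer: Rational(-14646619961, 5325197058) ≈ -2.7504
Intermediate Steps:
Function('w')(Q, N) = Mul(Add(1, Q), Add(4, N)) (Function('w')(Q, N) = Mul(Add(4, N), Add(1, Q)) = Mul(Add(1, Q), Add(4, N)))
Function('E')(P) = Add(377, Mul(17, P)) (Function('E')(P) = Add(309, Add(4, P, Mul(4, 16), Mul(P, 16))) = Add(309, Add(4, P, 64, Mul(16, P))) = Add(309, Add(68, Mul(17, P))) = Add(377, Mul(17, P)))
Add(Mul(-447636, Pow(163292, -1)), Mul(Function('E')(-232), Pow(391338, -1))) = Add(Mul(-447636, Pow(163292, -1)), Mul(Add(377, Mul(17, -232)), Pow(391338, -1))) = Add(Mul(-447636, Rational(1, 163292)), Mul(Add(377, -3944), Rational(1, 391338))) = Add(Rational(-111909, 40823), Mul(-3567, Rational(1, 391338))) = Add(Rational(-111909, 40823), Rational(-1189, 130446)) = Rational(-14646619961, 5325197058)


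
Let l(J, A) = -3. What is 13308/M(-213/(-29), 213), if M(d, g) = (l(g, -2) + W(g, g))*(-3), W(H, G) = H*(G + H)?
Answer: -4436/90735 ≈ -0.048890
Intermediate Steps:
M(d, g) = 9 - 6*g² (M(d, g) = (-3 + g*(g + g))*(-3) = (-3 + g*(2*g))*(-3) = (-3 + 2*g²)*(-3) = 9 - 6*g²)
13308/M(-213/(-29), 213) = 13308/(9 - 6*213²) = 13308/(9 - 6*45369) = 13308/(9 - 272214) = 13308/(-272205) = 13308*(-1/272205) = -4436/90735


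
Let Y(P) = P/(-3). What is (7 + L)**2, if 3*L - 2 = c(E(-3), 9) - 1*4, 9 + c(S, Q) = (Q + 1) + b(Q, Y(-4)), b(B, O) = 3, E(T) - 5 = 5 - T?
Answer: 529/9 ≈ 58.778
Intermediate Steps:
Y(P) = -P/3 (Y(P) = P*(-1/3) = -P/3)
E(T) = 10 - T (E(T) = 5 + (5 - T) = 10 - T)
c(S, Q) = -5 + Q (c(S, Q) = -9 + ((Q + 1) + 3) = -9 + ((1 + Q) + 3) = -9 + (4 + Q) = -5 + Q)
L = 2/3 (L = 2/3 + ((-5 + 9) - 1*4)/3 = 2/3 + (4 - 4)/3 = 2/3 + (1/3)*0 = 2/3 + 0 = 2/3 ≈ 0.66667)
(7 + L)**2 = (7 + 2/3)**2 = (23/3)**2 = 529/9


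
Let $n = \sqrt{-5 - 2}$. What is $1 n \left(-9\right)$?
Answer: $- 9 i \sqrt{7} \approx - 23.812 i$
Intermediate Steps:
$n = i \sqrt{7}$ ($n = \sqrt{-7} = i \sqrt{7} \approx 2.6458 i$)
$1 n \left(-9\right) = 1 i \sqrt{7} \left(-9\right) = i \sqrt{7} \left(-9\right) = - 9 i \sqrt{7}$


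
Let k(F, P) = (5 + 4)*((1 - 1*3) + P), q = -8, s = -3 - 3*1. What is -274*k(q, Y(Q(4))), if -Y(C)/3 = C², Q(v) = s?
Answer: 271260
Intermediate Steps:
s = -6 (s = -3 - 3 = -6)
Q(v) = -6
Y(C) = -3*C²
k(F, P) = -18 + 9*P (k(F, P) = 9*((1 - 3) + P) = 9*(-2 + P) = -18 + 9*P)
-274*k(q, Y(Q(4))) = -274*(-18 + 9*(-3*(-6)²)) = -274*(-18 + 9*(-3*36)) = -274*(-18 + 9*(-108)) = -274*(-18 - 972) = -274*(-990) = 271260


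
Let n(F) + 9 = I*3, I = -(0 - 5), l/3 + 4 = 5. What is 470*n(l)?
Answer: 2820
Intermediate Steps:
l = 3 (l = -12 + 3*5 = -12 + 15 = 3)
I = 5 (I = -1*(-5) = 5)
n(F) = 6 (n(F) = -9 + 5*3 = -9 + 15 = 6)
470*n(l) = 470*6 = 2820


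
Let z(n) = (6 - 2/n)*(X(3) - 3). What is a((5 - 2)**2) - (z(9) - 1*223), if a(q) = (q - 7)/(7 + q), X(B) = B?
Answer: 1785/8 ≈ 223.13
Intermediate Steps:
z(n) = 0 (z(n) = (6 - 2/n)*(3 - 3) = (6 - 2/n)*0 = 0)
a(q) = (-7 + q)/(7 + q)
a((5 - 2)**2) - (z(9) - 1*223) = (-7 + (5 - 2)**2)/(7 + (5 - 2)**2) - (0 - 1*223) = (-7 + 3**2)/(7 + 3**2) - (0 - 223) = (-7 + 9)/(7 + 9) - 1*(-223) = 2/16 + 223 = (1/16)*2 + 223 = 1/8 + 223 = 1785/8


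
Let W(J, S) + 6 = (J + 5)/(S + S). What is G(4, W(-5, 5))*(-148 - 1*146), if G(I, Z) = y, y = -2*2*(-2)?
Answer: -2352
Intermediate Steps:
W(J, S) = -6 + (5 + J)/(2*S) (W(J, S) = -6 + (J + 5)/(S + S) = -6 + (5 + J)/((2*S)) = -6 + (5 + J)*(1/(2*S)) = -6 + (5 + J)/(2*S))
y = 8 (y = -4*(-2) = 8)
G(I, Z) = 8
G(4, W(-5, 5))*(-148 - 1*146) = 8*(-148 - 1*146) = 8*(-148 - 146) = 8*(-294) = -2352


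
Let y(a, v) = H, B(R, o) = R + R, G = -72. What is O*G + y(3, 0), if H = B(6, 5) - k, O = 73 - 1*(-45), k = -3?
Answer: -8481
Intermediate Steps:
B(R, o) = 2*R
O = 118 (O = 73 + 45 = 118)
H = 15 (H = 2*6 - 1*(-3) = 12 + 3 = 15)
y(a, v) = 15
O*G + y(3, 0) = 118*(-72) + 15 = -8496 + 15 = -8481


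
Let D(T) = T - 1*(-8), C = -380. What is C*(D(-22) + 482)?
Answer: -177840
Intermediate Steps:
D(T) = 8 + T (D(T) = T + 8 = 8 + T)
C*(D(-22) + 482) = -380*((8 - 22) + 482) = -380*(-14 + 482) = -380*468 = -177840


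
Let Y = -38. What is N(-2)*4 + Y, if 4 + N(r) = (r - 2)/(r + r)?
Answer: -50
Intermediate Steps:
N(r) = -4 + (-2 + r)/(2*r) (N(r) = -4 + (r - 2)/(r + r) = -4 + (-2 + r)/((2*r)) = -4 + (-2 + r)*(1/(2*r)) = -4 + (-2 + r)/(2*r))
N(-2)*4 + Y = (-7/2 - 1/(-2))*4 - 38 = (-7/2 - 1*(-1/2))*4 - 38 = (-7/2 + 1/2)*4 - 38 = -3*4 - 38 = -12 - 38 = -50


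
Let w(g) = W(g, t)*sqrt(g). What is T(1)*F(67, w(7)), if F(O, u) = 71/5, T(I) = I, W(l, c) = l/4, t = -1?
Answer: 71/5 ≈ 14.200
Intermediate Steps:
W(l, c) = l/4 (W(l, c) = l*(1/4) = l/4)
w(g) = g**(3/2)/4 (w(g) = (g/4)*sqrt(g) = g**(3/2)/4)
F(O, u) = 71/5 (F(O, u) = 71*(1/5) = 71/5)
T(1)*F(67, w(7)) = 1*(71/5) = 71/5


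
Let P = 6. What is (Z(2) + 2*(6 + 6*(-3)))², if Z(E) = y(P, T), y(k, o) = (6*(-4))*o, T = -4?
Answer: 5184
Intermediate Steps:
y(k, o) = -24*o
Z(E) = 96 (Z(E) = -24*(-4) = 96)
(Z(2) + 2*(6 + 6*(-3)))² = (96 + 2*(6 + 6*(-3)))² = (96 + 2*(6 - 18))² = (96 + 2*(-12))² = (96 - 24)² = 72² = 5184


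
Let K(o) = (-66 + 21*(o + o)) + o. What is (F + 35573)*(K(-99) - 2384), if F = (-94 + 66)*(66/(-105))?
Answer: -1193530771/5 ≈ -2.3871e+8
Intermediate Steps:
K(o) = -66 + 43*o (K(o) = (-66 + 21*(2*o)) + o = (-66 + 42*o) + o = -66 + 43*o)
F = 88/5 (F = -1848*(-1)/105 = -28*(-22/35) = 88/5 ≈ 17.600)
(F + 35573)*(K(-99) - 2384) = (88/5 + 35573)*((-66 + 43*(-99)) - 2384) = 177953*((-66 - 4257) - 2384)/5 = 177953*(-4323 - 2384)/5 = (177953/5)*(-6707) = -1193530771/5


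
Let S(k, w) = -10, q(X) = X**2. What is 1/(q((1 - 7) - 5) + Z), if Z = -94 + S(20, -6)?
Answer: 1/17 ≈ 0.058824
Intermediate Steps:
Z = -104 (Z = -94 - 10 = -104)
1/(q((1 - 7) - 5) + Z) = 1/(((1 - 7) - 5)**2 - 104) = 1/((-6 - 5)**2 - 104) = 1/((-11)**2 - 104) = 1/(121 - 104) = 1/17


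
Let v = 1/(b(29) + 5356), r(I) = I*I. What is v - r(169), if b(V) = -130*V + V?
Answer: -46126014/1615 ≈ -28561.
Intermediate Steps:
r(I) = I²
b(V) = -129*V
v = 1/1615 (v = 1/(-129*29 + 5356) = 1/(-3741 + 5356) = 1/1615 ≈ 0.00061920)
v - r(169) = 1/1615 - 1*169² = 1/1615 - 1*28561 = 1/1615 - 28561 = -46126014/1615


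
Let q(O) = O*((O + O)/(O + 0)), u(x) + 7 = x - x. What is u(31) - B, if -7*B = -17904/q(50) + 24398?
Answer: 604249/175 ≈ 3452.9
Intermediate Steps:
u(x) = -7 (u(x) = -7 + (x - x) = -7 + 0 = -7)
q(O) = 2*O (q(O) = O*((2*O)/O) = O*2 = 2*O)
B = -605474/175 (B = -(-17904/(2*50) + 24398)/7 = -(-17904/100 + 24398)/7 = -(-17904*1/100 + 24398)/7 = -(-4476/25 + 24398)/7 = -⅐*605474/25 = -605474/175 ≈ -3459.9)
u(31) - B = -7 - 1*(-605474/175) = -7 + 605474/175 = 604249/175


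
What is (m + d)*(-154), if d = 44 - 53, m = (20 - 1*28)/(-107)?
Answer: 147070/107 ≈ 1374.5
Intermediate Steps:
m = 8/107 (m = (20 - 28)*(-1/107) = -8*(-1/107) = 8/107 ≈ 0.074766)
d = -9
(m + d)*(-154) = (8/107 - 9)*(-154) = -955/107*(-154) = 147070/107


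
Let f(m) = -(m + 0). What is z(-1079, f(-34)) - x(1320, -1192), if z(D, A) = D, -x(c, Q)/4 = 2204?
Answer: 7737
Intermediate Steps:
f(m) = -m
x(c, Q) = -8816 (x(c, Q) = -4*2204 = -8816)
z(-1079, f(-34)) - x(1320, -1192) = -1079 - 1*(-8816) = -1079 + 8816 = 7737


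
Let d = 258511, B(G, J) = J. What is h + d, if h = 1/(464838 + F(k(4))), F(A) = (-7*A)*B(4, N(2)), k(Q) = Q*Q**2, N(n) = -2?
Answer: 120397362075/465734 ≈ 2.5851e+5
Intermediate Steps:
k(Q) = Q**3
F(A) = 14*A (F(A) = -7*A*(-2) = 14*A)
h = 1/465734 (h = 1/(464838 + 14*4**3) = 1/(464838 + 14*64) = 1/(464838 + 896) = 1/465734 ≈ 2.1471e-6)
h + d = 1/465734 + 258511 = 120397362075/465734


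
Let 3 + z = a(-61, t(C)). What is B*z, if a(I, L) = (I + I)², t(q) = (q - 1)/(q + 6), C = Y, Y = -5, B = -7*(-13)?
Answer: 1354171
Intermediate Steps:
B = 91
C = -5
t(q) = (-1 + q)/(6 + q)
a(I, L) = 4*I² (a(I, L) = (2*I)² = 4*I²)
z = 14881 (z = -3 + 4*(-61)² = -3 + 4*3721 = -3 + 14884 = 14881)
B*z = 91*14881 = 1354171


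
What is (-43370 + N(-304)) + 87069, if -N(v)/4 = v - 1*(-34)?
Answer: 44779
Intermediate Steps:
N(v) = -136 - 4*v (N(v) = -4*(v - 1*(-34)) = -4*(v + 34) = -4*(34 + v) = -136 - 4*v)
(-43370 + N(-304)) + 87069 = (-43370 + (-136 - 4*(-304))) + 87069 = (-43370 + (-136 + 1216)) + 87069 = (-43370 + 1080) + 87069 = -42290 + 87069 = 44779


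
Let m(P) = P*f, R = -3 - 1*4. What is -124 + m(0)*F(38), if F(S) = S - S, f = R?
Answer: -124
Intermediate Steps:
R = -7 (R = -3 - 4 = -7)
f = -7
F(S) = 0
m(P) = -7*P (m(P) = P*(-7) = -7*P)
-124 + m(0)*F(38) = -124 - 7*0*0 = -124 + 0*0 = -124 + 0 = -124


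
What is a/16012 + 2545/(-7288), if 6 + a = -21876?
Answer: -50056639/29173864 ≈ -1.7158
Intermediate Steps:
a = -21882 (a = -6 - 21876 = -21882)
a/16012 + 2545/(-7288) = -21882/16012 + 2545/(-7288) = -21882*1/16012 + 2545*(-1/7288) = -10941/8006 - 2545/7288 = -50056639/29173864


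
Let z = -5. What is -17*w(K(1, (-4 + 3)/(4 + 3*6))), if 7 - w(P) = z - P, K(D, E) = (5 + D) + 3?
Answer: -357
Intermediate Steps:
K(D, E) = 8 + D
w(P) = 12 + P (w(P) = 7 - (-5 - P) = 7 + (5 + P) = 12 + P)
-17*w(K(1, (-4 + 3)/(4 + 3*6))) = -17*(12 + (8 + 1)) = -17*(12 + 9) = -17*21 = -357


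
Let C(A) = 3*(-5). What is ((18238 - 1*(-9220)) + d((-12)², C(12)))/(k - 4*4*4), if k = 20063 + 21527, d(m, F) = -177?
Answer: 27281/41526 ≈ 0.65696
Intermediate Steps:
C(A) = -15
k = 41590
((18238 - 1*(-9220)) + d((-12)², C(12)))/(k - 4*4*4) = ((18238 - 1*(-9220)) - 177)/(41590 - 4*4*4) = ((18238 + 9220) - 177)/(41590 - 16*4) = (27458 - 177)/(41590 - 64) = 27281/41526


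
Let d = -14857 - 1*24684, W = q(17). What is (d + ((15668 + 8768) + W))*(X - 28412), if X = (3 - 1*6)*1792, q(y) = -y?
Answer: 510942136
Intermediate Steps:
W = -17 (W = -1*17 = -17)
d = -39541 (d = -14857 - 24684 = -39541)
X = -5376 (X = (3 - 6)*1792 = -3*1792 = -5376)
(d + ((15668 + 8768) + W))*(X - 28412) = (-39541 + ((15668 + 8768) - 17))*(-5376 - 28412) = (-39541 + (24436 - 17))*(-33788) = (-39541 + 24419)*(-33788) = -15122*(-33788) = 510942136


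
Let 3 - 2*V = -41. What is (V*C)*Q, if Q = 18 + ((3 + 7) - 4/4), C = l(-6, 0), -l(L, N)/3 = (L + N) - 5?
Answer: 19602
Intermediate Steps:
V = 22 (V = 3/2 - 1/2*(-41) = 3/2 + 41/2 = 22)
l(L, N) = 15 - 3*L - 3*N (l(L, N) = -3*((L + N) - 5) = -3*(-5 + L + N) = 15 - 3*L - 3*N)
C = 33 (C = 15 - 3*(-6) - 3*0 = 15 + 18 + 0 = 33)
Q = 27 (Q = 18 + (10 - 4*1/4) = 18 + (10 - 1) = 18 + 9 = 27)
(V*C)*Q = (22*33)*27 = 726*27 = 19602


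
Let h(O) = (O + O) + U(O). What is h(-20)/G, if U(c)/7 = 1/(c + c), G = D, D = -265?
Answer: 1607/10600 ≈ 0.15160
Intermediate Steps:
G = -265
U(c) = 7/(2*c) (U(c) = 7/(c + c) = 7/((2*c)) = 7*(1/(2*c)) = 7/(2*c))
h(O) = 2*O + 7/(2*O) (h(O) = (O + O) + 7/(2*O) = 2*O + 7/(2*O))
h(-20)/G = (2*(-20) + (7/2)/(-20))/(-265) = (-40 + (7/2)*(-1/20))*(-1/265) = (-40 - 7/40)*(-1/265) = -1607/40*(-1/265) = 1607/10600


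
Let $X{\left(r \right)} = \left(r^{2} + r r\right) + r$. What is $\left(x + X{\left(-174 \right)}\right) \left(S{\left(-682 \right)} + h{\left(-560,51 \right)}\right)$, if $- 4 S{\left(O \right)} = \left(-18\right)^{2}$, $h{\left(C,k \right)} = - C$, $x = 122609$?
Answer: $87650773$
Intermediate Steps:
$X{\left(r \right)} = r + 2 r^{2}$ ($X{\left(r \right)} = \left(r^{2} + r^{2}\right) + r = 2 r^{2} + r = r + 2 r^{2}$)
$S{\left(O \right)} = -81$ ($S{\left(O \right)} = - \frac{\left(-18\right)^{2}}{4} = \left(- \frac{1}{4}\right) 324 = -81$)
$\left(x + X{\left(-174 \right)}\right) \left(S{\left(-682 \right)} + h{\left(-560,51 \right)}\right) = \left(122609 - 174 \left(1 + 2 \left(-174\right)\right)\right) \left(-81 - -560\right) = \left(122609 - 174 \left(1 - 348\right)\right) \left(-81 + 560\right) = \left(122609 - -60378\right) 479 = \left(122609 + 60378\right) 479 = 182987 \cdot 479 = 87650773$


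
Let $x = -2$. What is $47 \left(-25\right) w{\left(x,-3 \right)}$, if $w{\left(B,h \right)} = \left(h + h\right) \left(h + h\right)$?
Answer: $-42300$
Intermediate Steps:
$w{\left(B,h \right)} = 4 h^{2}$ ($w{\left(B,h \right)} = 2 h 2 h = 4 h^{2}$)
$47 \left(-25\right) w{\left(x,-3 \right)} = 47 \left(-25\right) 4 \left(-3\right)^{2} = - 1175 \cdot 4 \cdot 9 = \left(-1175\right) 36 = -42300$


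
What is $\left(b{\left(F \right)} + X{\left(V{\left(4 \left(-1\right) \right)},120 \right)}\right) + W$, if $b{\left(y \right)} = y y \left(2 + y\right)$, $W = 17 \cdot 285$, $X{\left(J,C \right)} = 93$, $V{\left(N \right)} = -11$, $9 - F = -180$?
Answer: $6827649$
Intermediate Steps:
$F = 189$ ($F = 9 - -180 = 9 + 180 = 189$)
$W = 4845$
$b{\left(y \right)} = y^{2} \left(2 + y\right)$
$\left(b{\left(F \right)} + X{\left(V{\left(4 \left(-1\right) \right)},120 \right)}\right) + W = \left(189^{2} \left(2 + 189\right) + 93\right) + 4845 = \left(35721 \cdot 191 + 93\right) + 4845 = \left(6822711 + 93\right) + 4845 = 6822804 + 4845 = 6827649$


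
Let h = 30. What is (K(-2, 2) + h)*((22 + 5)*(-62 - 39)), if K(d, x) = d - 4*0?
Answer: -76356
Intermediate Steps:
K(d, x) = d (K(d, x) = d + 0 = d)
(K(-2, 2) + h)*((22 + 5)*(-62 - 39)) = (-2 + 30)*((22 + 5)*(-62 - 39)) = 28*(27*(-101)) = 28*(-2727) = -76356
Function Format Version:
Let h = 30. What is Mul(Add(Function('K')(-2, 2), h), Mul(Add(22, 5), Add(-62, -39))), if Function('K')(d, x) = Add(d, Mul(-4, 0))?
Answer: -76356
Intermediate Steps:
Function('K')(d, x) = d (Function('K')(d, x) = Add(d, 0) = d)
Mul(Add(Function('K')(-2, 2), h), Mul(Add(22, 5), Add(-62, -39))) = Mul(Add(-2, 30), Mul(Add(22, 5), Add(-62, -39))) = Mul(28, Mul(27, -101)) = Mul(28, -2727) = -76356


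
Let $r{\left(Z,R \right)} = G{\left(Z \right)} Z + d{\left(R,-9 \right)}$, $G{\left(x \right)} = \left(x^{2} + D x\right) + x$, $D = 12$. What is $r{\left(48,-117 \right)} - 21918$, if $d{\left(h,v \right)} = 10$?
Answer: $118636$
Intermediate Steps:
$G{\left(x \right)} = x^{2} + 13 x$ ($G{\left(x \right)} = \left(x^{2} + 12 x\right) + x = x^{2} + 13 x$)
$r{\left(Z,R \right)} = 10 + Z^{2} \left(13 + Z\right)$ ($r{\left(Z,R \right)} = Z \left(13 + Z\right) Z + 10 = Z^{2} \left(13 + Z\right) + 10 = 10 + Z^{2} \left(13 + Z\right)$)
$r{\left(48,-117 \right)} - 21918 = \left(10 + 48^{2} \left(13 + 48\right)\right) - 21918 = \left(10 + 2304 \cdot 61\right) - 21918 = \left(10 + 140544\right) - 21918 = 140554 - 21918 = 118636$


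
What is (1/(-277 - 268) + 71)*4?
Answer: 154776/545 ≈ 283.99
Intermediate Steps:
(1/(-277 - 268) + 71)*4 = (1/(-545) + 71)*4 = (-1/545 + 71)*4 = (38694/545)*4 = 154776/545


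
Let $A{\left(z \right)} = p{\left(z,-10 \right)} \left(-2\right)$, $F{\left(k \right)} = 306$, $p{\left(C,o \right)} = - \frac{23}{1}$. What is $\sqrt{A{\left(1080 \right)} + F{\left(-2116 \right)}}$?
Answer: $4 \sqrt{22} \approx 18.762$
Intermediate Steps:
$p{\left(C,o \right)} = -23$ ($p{\left(C,o \right)} = \left(-23\right) 1 = -23$)
$A{\left(z \right)} = 46$ ($A{\left(z \right)} = \left(-23\right) \left(-2\right) = 46$)
$\sqrt{A{\left(1080 \right)} + F{\left(-2116 \right)}} = \sqrt{46 + 306} = \sqrt{352} = 4 \sqrt{22}$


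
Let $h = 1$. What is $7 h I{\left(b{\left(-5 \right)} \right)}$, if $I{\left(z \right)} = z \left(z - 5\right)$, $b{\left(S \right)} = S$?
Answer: $350$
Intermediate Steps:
$I{\left(z \right)} = z \left(-5 + z\right)$
$7 h I{\left(b{\left(-5 \right)} \right)} = 7 \cdot 1 \left(- 5 \left(-5 - 5\right)\right) = 7 \left(\left(-5\right) \left(-10\right)\right) = 7 \cdot 50 = 350$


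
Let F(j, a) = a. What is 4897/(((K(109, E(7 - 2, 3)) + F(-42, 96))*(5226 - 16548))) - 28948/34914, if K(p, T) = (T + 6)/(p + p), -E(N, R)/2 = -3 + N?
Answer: -24989363149/29976636690 ≈ -0.83363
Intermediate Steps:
E(N, R) = 6 - 2*N (E(N, R) = -2*(-3 + N) = 6 - 2*N)
K(p, T) = (6 + T)/(2*p) (K(p, T) = (6 + T)/((2*p)) = (6 + T)*(1/(2*p)) = (6 + T)/(2*p))
4897/(((K(109, E(7 - 2, 3)) + F(-42, 96))*(5226 - 16548))) - 28948/34914 = 4897/((((½)*(6 + (6 - 2*(7 - 2)))/109 + 96)*(5226 - 16548))) - 28948/34914 = 4897/((((½)*(1/109)*(6 + (6 - 2*5)) + 96)*(-11322))) - 28948*1/34914 = 4897/((((½)*(1/109)*(6 + (6 - 10)) + 96)*(-11322))) - 14474/17457 = 4897/((((½)*(1/109)*(6 - 4) + 96)*(-11322))) - 14474/17457 = 4897/((((½)*(1/109)*2 + 96)*(-11322))) - 14474/17457 = 4897/(((1/109 + 96)*(-11322))) - 14474/17457 = 4897/(((10465/109)*(-11322))) - 14474/17457 = 4897/(-118484730/109) - 14474/17457 = 4897*(-109/118484730) - 14474/17457 = -533773/118484730 - 14474/17457 = -24989363149/29976636690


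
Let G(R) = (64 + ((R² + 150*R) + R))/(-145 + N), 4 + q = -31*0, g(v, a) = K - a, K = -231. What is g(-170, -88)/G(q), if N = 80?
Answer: -9295/524 ≈ -17.739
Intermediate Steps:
g(v, a) = -231 - a
q = -4 (q = -4 - 31*0 = -4 + 0 = -4)
G(R) = -64/65 - 151*R/65 - R²/65 (G(R) = (64 + ((R² + 150*R) + R))/(-145 + 80) = (64 + (R² + 151*R))/(-65) = (64 + R² + 151*R)*(-1/65) = -64/65 - 151*R/65 - R²/65)
g(-170, -88)/G(q) = (-231 - 1*(-88))/(-64/65 - 151/65*(-4) - 1/65*(-4)²) = (-231 + 88)/(-64/65 + 604/65 - 1/65*16) = -143/(-64/65 + 604/65 - 16/65) = -143/524/65 = -143*65/524 = -9295/524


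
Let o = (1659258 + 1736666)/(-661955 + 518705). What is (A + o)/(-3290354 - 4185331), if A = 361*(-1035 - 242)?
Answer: 33020608087/535445938125 ≈ 0.061669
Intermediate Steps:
o = -1697962/71625 (o = 3395924/(-143250) = 3395924*(-1/143250) = -1697962/71625 ≈ -23.706)
A = -460997 (A = 361*(-1277) = -460997)
(A + o)/(-3290354 - 4185331) = (-460997 - 1697962/71625)/(-3290354 - 4185331) = -33020608087/71625/(-7475685) = -33020608087/71625*(-1/7475685) = 33020608087/535445938125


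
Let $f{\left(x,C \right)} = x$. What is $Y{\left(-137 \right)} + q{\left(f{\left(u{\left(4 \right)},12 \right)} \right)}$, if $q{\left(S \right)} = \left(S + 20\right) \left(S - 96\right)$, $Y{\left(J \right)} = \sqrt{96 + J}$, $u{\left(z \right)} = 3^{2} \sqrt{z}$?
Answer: $-2964 + i \sqrt{41} \approx -2964.0 + 6.4031 i$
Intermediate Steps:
$u{\left(z \right)} = 9 \sqrt{z}$
$q{\left(S \right)} = \left(-96 + S\right) \left(20 + S\right)$ ($q{\left(S \right)} = \left(20 + S\right) \left(-96 + S\right) = \left(-96 + S\right) \left(20 + S\right)$)
$Y{\left(-137 \right)} + q{\left(f{\left(u{\left(4 \right)},12 \right)} \right)} = \sqrt{96 - 137} - \left(1920 - 324 + 76 \cdot 9 \sqrt{4}\right) = \sqrt{-41} - \left(1920 - 324 + 76 \cdot 9 \cdot 2\right) = i \sqrt{41} - \left(3288 - 324\right) = i \sqrt{41} - 2964 = -2964 + i \sqrt{41}$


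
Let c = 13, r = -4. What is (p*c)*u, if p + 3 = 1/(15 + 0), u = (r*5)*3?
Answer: 2288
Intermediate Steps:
u = -60 (u = -4*5*3 = -20*3 = -60)
p = -44/15 (p = -3 + 1/(15 + 0) = -3 + 1/15 = -44/15 ≈ -2.9333)
(p*c)*u = -44/15*13*(-60) = -572/15*(-60) = 2288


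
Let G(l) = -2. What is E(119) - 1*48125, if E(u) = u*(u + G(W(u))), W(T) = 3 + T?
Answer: -34202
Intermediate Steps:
E(u) = u*(-2 + u) (E(u) = u*(u - 2) = u*(-2 + u))
E(119) - 1*48125 = 119*(-2 + 119) - 1*48125 = 119*117 - 48125 = 13923 - 48125 = -34202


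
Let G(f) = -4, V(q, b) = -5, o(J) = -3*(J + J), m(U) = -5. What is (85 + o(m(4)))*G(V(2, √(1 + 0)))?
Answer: -460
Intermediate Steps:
o(J) = -6*J
(85 + o(m(4)))*G(V(2, √(1 + 0))) = (85 - 6*(-5))*(-4) = (85 + 30)*(-4) = 115*(-4) = -460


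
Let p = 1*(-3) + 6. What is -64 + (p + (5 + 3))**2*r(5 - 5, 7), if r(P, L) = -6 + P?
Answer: -790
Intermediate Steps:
p = 3 (p = -3 + 6 = 3)
-64 + (p + (5 + 3))**2*r(5 - 5, 7) = -64 + (3 + (5 + 3))**2*(-6 + (5 - 5)) = -64 + (3 + 8)**2*(-6 + 0) = -64 + 11**2*(-6) = -64 + 121*(-6) = -64 - 726 = -790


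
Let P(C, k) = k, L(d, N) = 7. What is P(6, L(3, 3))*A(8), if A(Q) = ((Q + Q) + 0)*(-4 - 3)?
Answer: -784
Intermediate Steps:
A(Q) = -14*Q (A(Q) = (2*Q + 0)*(-7) = (2*Q)*(-7) = -14*Q)
P(6, L(3, 3))*A(8) = 7*(-14*8) = 7*(-112) = -784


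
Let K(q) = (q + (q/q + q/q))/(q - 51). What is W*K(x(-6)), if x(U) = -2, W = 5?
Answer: 0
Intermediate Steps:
K(q) = (2 + q)/(-51 + q) (K(q) = (q + (1 + 1))/(-51 + q) = (q + 2)/(-51 + q) = (2 + q)/(-51 + q))
W*K(x(-6)) = 5*((2 - 2)/(-51 - 2)) = 5*(0/(-53)) = 5*(-1/53*0) = 5*0 = 0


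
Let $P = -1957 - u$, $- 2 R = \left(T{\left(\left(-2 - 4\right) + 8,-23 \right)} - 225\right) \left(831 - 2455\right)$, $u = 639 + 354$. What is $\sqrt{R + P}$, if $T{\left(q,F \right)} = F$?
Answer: $19 i \sqrt{566} \approx 452.02 i$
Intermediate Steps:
$u = 993$
$R = -201376$ ($R = - \frac{\left(-23 - 225\right) \left(831 - 2455\right)}{2} = - \frac{\left(-248\right) \left(-1624\right)}{2} = \left(- \frac{1}{2}\right) 402752 = -201376$)
$P = -2950$ ($P = -1957 - 993 = -2950$)
$\sqrt{R + P} = \sqrt{-201376 - 2950} = \sqrt{-204326} = 19 i \sqrt{566}$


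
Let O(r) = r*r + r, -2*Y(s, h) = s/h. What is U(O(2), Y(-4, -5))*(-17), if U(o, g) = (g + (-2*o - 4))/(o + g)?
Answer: 697/14 ≈ 49.786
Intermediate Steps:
Y(s, h) = -s/(2*h)
O(r) = r + r**2 (O(r) = r**2 + r = r + r**2)
U(o, g) = (-4 + g - 2*o)/(g + o) (U(o, g) = (g + (-4 - 2*o))/(g + o) = (-4 + g - 2*o)/(g + o))
U(O(2), Y(-4, -5))*(-17) = ((-4 - 1/2*(-4)/(-5) - 4*(1 + 2))/(-1/2*(-4)/(-5) + 2*(1 + 2)))*(-17) = ((-4 - 1/2*(-4)*(-1/5) - 4*3)/(-1/2*(-4)*(-1/5) + 2*3))*(-17) = ((-4 - 2/5 - 2*6)/(-2/5 + 6))*(-17) = ((-4 - 2/5 - 12)/(28/5))*(-17) = ((5/28)*(-82/5))*(-17) = -41/14*(-17) = 697/14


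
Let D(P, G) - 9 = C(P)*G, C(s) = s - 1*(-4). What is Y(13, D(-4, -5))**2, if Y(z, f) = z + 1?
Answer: 196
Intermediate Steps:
C(s) = 4 + s (C(s) = s + 4 = 4 + s)
D(P, G) = 9 + G*(4 + P) (D(P, G) = 9 + (4 + P)*G = 9 + G*(4 + P))
Y(z, f) = 1 + z
Y(13, D(-4, -5))**2 = (1 + 13)**2 = 14**2 = 196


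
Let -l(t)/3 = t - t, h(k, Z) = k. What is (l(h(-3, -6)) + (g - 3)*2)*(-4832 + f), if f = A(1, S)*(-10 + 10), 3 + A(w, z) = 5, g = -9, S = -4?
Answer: 115968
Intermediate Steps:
l(t) = 0 (l(t) = -3*(t - t) = -3*0 = 0)
A(w, z) = 2 (A(w, z) = -3 + 5 = 2)
f = 0 (f = 2*(-10 + 10) = 2*0 = 0)
(l(h(-3, -6)) + (g - 3)*2)*(-4832 + f) = (0 + (-9 - 3)*2)*(-4832 + 0) = (0 - 12*2)*(-4832) = (0 - 24)*(-4832) = -24*(-4832) = 115968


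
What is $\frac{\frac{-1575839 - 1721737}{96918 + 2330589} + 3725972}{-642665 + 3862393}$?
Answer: $\frac{753734984519}{651326021508} \approx 1.1572$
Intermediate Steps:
$\frac{\frac{-1575839 - 1721737}{96918 + 2330589} + 3725972}{-642665 + 3862393} = \frac{- \frac{3297576}{2427507} + 3725972}{3219728} = \left(\left(-3297576\right) \frac{1}{2427507} + 3725972\right) \frac{1}{3219728} = \left(- \frac{1099192}{809169} + 3725972\right) \frac{1}{3219728} = \frac{3014939938076}{809169} \cdot \frac{1}{3219728} = \frac{753734984519}{651326021508}$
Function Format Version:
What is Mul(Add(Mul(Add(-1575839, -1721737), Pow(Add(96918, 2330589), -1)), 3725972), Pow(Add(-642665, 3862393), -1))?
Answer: Rational(753734984519, 651326021508) ≈ 1.1572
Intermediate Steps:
Mul(Add(Mul(Add(-1575839, -1721737), Pow(Add(96918, 2330589), -1)), 3725972), Pow(Add(-642665, 3862393), -1)) = Mul(Add(Mul(-3297576, Pow(2427507, -1)), 3725972), Pow(3219728, -1)) = Mul(Add(Mul(-3297576, Rational(1, 2427507)), 3725972), Rational(1, 3219728)) = Mul(Add(Rational(-1099192, 809169), 3725972), Rational(1, 3219728)) = Mul(Rational(3014939938076, 809169), Rational(1, 3219728)) = Rational(753734984519, 651326021508)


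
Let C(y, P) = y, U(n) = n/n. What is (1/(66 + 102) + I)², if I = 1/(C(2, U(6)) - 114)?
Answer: 1/112896 ≈ 8.8577e-6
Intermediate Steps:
U(n) = 1
I = -1/112 (I = 1/(2 - 114) = 1/(-112) = -1/112 ≈ -0.0089286)
(1/(66 + 102) + I)² = (1/(66 + 102) - 1/112)² = (1/168 - 1/112)² = (-1/336)² = 1/112896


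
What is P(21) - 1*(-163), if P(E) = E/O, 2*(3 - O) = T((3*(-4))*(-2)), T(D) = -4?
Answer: 836/5 ≈ 167.20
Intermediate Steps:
O = 5 (O = 3 - 1/2*(-4) = 3 + 2 = 5)
P(E) = E/5
P(21) - 1*(-163) = (1/5)*21 - 1*(-163) = 21/5 + 163 = 836/5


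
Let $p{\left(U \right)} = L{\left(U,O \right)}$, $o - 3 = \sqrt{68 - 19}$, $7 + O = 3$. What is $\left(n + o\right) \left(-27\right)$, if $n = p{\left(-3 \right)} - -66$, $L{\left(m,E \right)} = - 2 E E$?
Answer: $-1188$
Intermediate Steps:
$O = -4$ ($O = -7 + 3 = -4$)
$L{\left(m,E \right)} = - 2 E^{2}$
$o = 10$ ($o = 3 + \sqrt{68 - 19} = 3 + \sqrt{49} = 3 + 7 = 10$)
$p{\left(U \right)} = -32$ ($p{\left(U \right)} = - 2 \left(-4\right)^{2} = \left(-2\right) 16 = -32$)
$n = 34$ ($n = -32 - -66 = -32 + 66 = 34$)
$\left(n + o\right) \left(-27\right) = \left(34 + 10\right) \left(-27\right) = 44 \left(-27\right) = -1188$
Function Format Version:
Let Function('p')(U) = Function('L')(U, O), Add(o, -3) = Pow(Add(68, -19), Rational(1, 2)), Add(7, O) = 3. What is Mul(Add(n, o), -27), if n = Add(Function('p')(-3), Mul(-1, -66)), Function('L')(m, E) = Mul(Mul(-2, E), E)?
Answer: -1188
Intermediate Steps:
O = -4 (O = Add(-7, 3) = -4)
Function('L')(m, E) = Mul(-2, Pow(E, 2))
o = 10 (o = Add(3, Pow(Add(68, -19), Rational(1, 2))) = Add(3, Pow(49, Rational(1, 2))) = Add(3, 7) = 10)
Function('p')(U) = -32 (Function('p')(U) = Mul(-2, Pow(-4, 2)) = Mul(-2, 16) = -32)
n = 34 (n = Add(-32, Mul(-1, -66)) = Add(-32, 66) = 34)
Mul(Add(n, o), -27) = Mul(Add(34, 10), -27) = Mul(44, -27) = -1188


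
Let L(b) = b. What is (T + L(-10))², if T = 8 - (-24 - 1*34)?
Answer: 3136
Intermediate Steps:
T = 66 (T = 8 - (-24 - 34) = 8 - 1*(-58) = 8 + 58 = 66)
(T + L(-10))² = (66 - 10)² = 56² = 3136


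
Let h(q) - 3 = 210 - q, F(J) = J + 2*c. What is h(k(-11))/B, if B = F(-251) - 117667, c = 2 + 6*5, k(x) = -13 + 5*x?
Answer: -281/117854 ≈ -0.0023843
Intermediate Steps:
c = 32 (c = 2 + 30 = 32)
F(J) = 64 + J (F(J) = J + 2*32 = J + 64 = 64 + J)
h(q) = 213 - q (h(q) = 3 + (210 - q) = 213 - q)
B = -117854 (B = (64 - 251) - 117667 = -187 - 117667 = -117854)
h(k(-11))/B = (213 - (-13 + 5*(-11)))/(-117854) = (213 - (-13 - 55))*(-1/117854) = (213 - 1*(-68))*(-1/117854) = (213 + 68)*(-1/117854) = 281*(-1/117854) = -281/117854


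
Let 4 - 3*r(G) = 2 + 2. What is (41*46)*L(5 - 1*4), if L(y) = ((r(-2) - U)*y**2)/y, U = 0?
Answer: 0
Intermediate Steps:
r(G) = 0 (r(G) = 4/3 - (2 + 2)/3 = 4/3 - 1/3*4 = 4/3 - 4/3 = 0)
L(y) = 0 (L(y) = ((0 - 1*0)*y**2)/y = ((0 + 0)*y**2)/y = (0*y**2)/y = 0/y = 0)
(41*46)*L(5 - 1*4) = (41*46)*0 = 1886*0 = 0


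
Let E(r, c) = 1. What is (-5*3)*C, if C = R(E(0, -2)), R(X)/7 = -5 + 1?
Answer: 420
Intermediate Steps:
R(X) = -28 (R(X) = 7*(-5 + 1) = 7*(-4) = -28)
C = -28
(-5*3)*C = -5*3*(-28) = -15*(-28) = 420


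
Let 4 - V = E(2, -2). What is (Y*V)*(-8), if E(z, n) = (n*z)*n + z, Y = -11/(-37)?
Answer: 528/37 ≈ 14.270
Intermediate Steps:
Y = 11/37 (Y = -11*(-1/37) = 11/37 ≈ 0.29730)
E(z, n) = z + z*n² (E(z, n) = z*n² + z = z + z*n²)
V = -6 (V = 4 - 2*(1 + (-2)²) = 4 - 2*(1 + 4) = 4 - 2*5 = 4 - 1*10 = 4 - 10 = -6)
(Y*V)*(-8) = ((11/37)*(-6))*(-8) = -66/37*(-8) = 528/37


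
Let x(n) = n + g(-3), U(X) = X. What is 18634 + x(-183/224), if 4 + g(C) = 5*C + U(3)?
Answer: 4170249/224 ≈ 18617.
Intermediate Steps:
g(C) = -1 + 5*C (g(C) = -4 + (5*C + 3) = -4 + (3 + 5*C) = -1 + 5*C)
x(n) = -16 + n (x(n) = n + (-1 + 5*(-3)) = n + (-1 - 15) = n - 16 = -16 + n)
18634 + x(-183/224) = 18634 + (-16 - 183/224) = 18634 - 3767/224 = 4170249/224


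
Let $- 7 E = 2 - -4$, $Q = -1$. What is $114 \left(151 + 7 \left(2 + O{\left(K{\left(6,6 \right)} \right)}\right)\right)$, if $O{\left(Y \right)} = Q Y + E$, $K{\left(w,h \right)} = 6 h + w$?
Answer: $-15390$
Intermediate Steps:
$K{\left(w,h \right)} = w + 6 h$
$E = - \frac{6}{7}$ ($E = - \frac{2 - -4}{7} = - \frac{2 + 4}{7} = \left(- \frac{1}{7}\right) 6 = - \frac{6}{7} \approx -0.85714$)
$O{\left(Y \right)} = - \frac{6}{7} - Y$ ($O{\left(Y \right)} = - Y - \frac{6}{7} = - \frac{6}{7} - Y$)
$114 \left(151 + 7 \left(2 + O{\left(K{\left(6,6 \right)} \right)}\right)\right) = 114 \left(151 + 7 \left(2 - \left(\frac{48}{7} + 36\right)\right)\right) = 114 \left(151 + 7 \left(2 - \frac{300}{7}\right)\right) = 114 \left(151 + 7 \left(- \frac{286}{7}\right)\right) = 114 \left(151 - 286\right) = 114 \left(-135\right) = -15390$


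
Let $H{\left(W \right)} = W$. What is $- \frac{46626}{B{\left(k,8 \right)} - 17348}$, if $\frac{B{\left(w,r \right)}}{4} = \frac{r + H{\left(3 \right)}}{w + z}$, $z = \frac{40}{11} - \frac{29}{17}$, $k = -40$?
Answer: $\frac{165965247}{61754320} \approx 2.6875$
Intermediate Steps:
$z = \frac{361}{187}$ ($z = 40 \cdot \frac{1}{11} - \frac{29}{17} = \frac{40}{11} - \frac{29}{17} = \frac{361}{187} \approx 1.9305$)
$B{\left(w,r \right)} = \frac{4 \left(3 + r\right)}{\frac{361}{187} + w}$ ($B{\left(w,r \right)} = 4 \frac{r + 3}{w + \frac{361}{187}} = 4 \frac{3 + r}{\frac{361}{187} + w} = \frac{4 \left(3 + r\right)}{\frac{361}{187} + w}$)
$- \frac{46626}{B{\left(k,8 \right)} - 17348} = - \frac{46626}{\frac{748 \left(3 + 8\right)}{361 + 187 \left(-40\right)} - 17348} = - \frac{46626}{748 \frac{1}{361 - 7480} \cdot 11 - 17348} = - \frac{46626}{748 \frac{1}{-7119} \cdot 11 - 17348} = - \frac{46626}{748 \left(- \frac{1}{7119}\right) 11 - 17348} = - \frac{46626}{- \frac{8228}{7119} - 17348} = - \frac{46626}{- \frac{123508640}{7119}} = \left(-46626\right) \left(- \frac{7119}{123508640}\right) = \frac{165965247}{61754320}$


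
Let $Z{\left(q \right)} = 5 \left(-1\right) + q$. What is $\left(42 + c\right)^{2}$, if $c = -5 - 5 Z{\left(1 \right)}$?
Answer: $3249$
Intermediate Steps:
$Z{\left(q \right)} = -5 + q$
$c = 15$ ($c = -5 - 5 \left(-5 + 1\right) = -5 - -20 = -5 + 20 = 15$)
$\left(42 + c\right)^{2} = \left(42 + 15\right)^{2} = 57^{2} = 3249$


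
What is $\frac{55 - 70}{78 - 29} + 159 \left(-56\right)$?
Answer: $- \frac{436311}{49} \approx -8904.3$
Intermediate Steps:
$\frac{55 - 70}{78 - 29} + 159 \left(-56\right) = - \frac{15}{49} - 8904 = - \frac{436311}{49}$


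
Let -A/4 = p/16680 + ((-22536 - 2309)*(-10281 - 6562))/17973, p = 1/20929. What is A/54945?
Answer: -48694702773721391/28728439108345350 ≈ -1.6950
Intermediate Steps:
p = 1/20929 ≈ 4.7781e-5
A = -48694702773721391/522858114630 (A = -4*((1/20929)/16680 + ((-22536 - 2309)*(-10281 - 6562))/17973) = -4*((1/20929)*(1/16680) - 24845*(-16843)*(1/17973)) = -4*(1/349095720 + 418464335*(1/17973)) = -4*(1/349095720 + 418464335/17973) = -4*48694702773721391/2091432458520 = -48694702773721391/522858114630 ≈ -93132.)
A/54945 = -48694702773721391/522858114630/54945 = -48694702773721391/522858114630*1/54945 = -48694702773721391/28728439108345350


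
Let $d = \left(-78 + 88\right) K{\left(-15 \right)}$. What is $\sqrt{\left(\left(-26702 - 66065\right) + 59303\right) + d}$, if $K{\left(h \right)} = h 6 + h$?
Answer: $i \sqrt{34514} \approx 185.78 i$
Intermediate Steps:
$K{\left(h \right)} = 7 h$ ($K{\left(h \right)} = 6 h + h = 7 h$)
$d = -1050$ ($d = \left(-78 + 88\right) 7 \left(-15\right) = 10 \left(-105\right) = -1050$)
$\sqrt{\left(\left(-26702 - 66065\right) + 59303\right) + d} = \sqrt{\left(\left(-26702 - 66065\right) + 59303\right) - 1050} = \sqrt{\left(-92767 + 59303\right) - 1050} = \sqrt{-33464 - 1050} = \sqrt{-34514} = i \sqrt{34514}$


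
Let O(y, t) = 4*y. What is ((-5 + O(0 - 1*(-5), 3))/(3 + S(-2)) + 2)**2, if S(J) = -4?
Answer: 169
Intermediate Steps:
((-5 + O(0 - 1*(-5), 3))/(3 + S(-2)) + 2)**2 = ((-5 + 4*(0 - 1*(-5)))/(3 - 4) + 2)**2 = ((-5 + 4*(0 + 5))/(-1) + 2)**2 = ((-5 + 4*5)*(-1) + 2)**2 = ((-5 + 20)*(-1) + 2)**2 = (15*(-1) + 2)**2 = (-15 + 2)**2 = (-13)**2 = 169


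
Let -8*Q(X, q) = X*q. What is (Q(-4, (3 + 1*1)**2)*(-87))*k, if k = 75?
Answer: -52200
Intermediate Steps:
Q(X, q) = -X*q/8
(Q(-4, (3 + 1*1)**2)*(-87))*k = (-1/8*(-4)*(3 + 1*1)**2*(-87))*75 = (-1/8*(-4)*(3 + 1)**2*(-87))*75 = (-1/8*(-4)*4**2*(-87))*75 = (-1/8*(-4)*16*(-87))*75 = (8*(-87))*75 = -696*75 = -52200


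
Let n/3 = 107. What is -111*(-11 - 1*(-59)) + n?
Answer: -5007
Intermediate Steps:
n = 321 (n = 3*107 = 321)
-111*(-11 - 1*(-59)) + n = -111*(-11 - 1*(-59)) + 321 = -111*(-11 + 59) + 321 = -111*48 + 321 = -5328 + 321 = -5007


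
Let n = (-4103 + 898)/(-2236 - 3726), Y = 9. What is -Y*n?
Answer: -28845/5962 ≈ -4.8381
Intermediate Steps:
n = 3205/5962 (n = -3205/(-5962) = -3205*(-1/5962) = 3205/5962 ≈ 0.53757)
-Y*n = -9*3205/5962 = -1*28845/5962 = -28845/5962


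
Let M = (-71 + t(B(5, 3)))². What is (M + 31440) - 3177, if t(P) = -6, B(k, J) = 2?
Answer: 34192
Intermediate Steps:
M = 5929 (M = (-71 - 6)² = (-77)² = 5929)
(M + 31440) - 3177 = (5929 + 31440) - 3177 = 37369 - 3177 = 34192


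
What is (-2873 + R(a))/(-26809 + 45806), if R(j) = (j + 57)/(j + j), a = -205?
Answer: -588891/3894385 ≈ -0.15122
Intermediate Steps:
R(j) = (57 + j)/(2*j) (R(j) = (57 + j)/((2*j)) = (57 + j)*(1/(2*j)) = (57 + j)/(2*j))
(-2873 + R(a))/(-26809 + 45806) = (-2873 + (½)*(57 - 205)/(-205))/(-26809 + 45806) = (-2873 + (½)*(-1/205)*(-148))/18997 = (-2873 + 74/205)*(1/18997) = -588891/205*1/18997 = -588891/3894385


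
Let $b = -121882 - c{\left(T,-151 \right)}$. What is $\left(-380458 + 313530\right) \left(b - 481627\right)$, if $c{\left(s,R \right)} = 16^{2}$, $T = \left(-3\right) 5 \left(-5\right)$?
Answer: $40408783920$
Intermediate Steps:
$T = 75$ ($T = \left(-15\right) \left(-5\right) = 75$)
$c{\left(s,R \right)} = 256$
$b = -122138$ ($b = -121882 - 256 = -122138$)
$\left(-380458 + 313530\right) \left(b - 481627\right) = \left(-380458 + 313530\right) \left(-122138 - 481627\right) = \left(-66928\right) \left(-603765\right) = 40408783920$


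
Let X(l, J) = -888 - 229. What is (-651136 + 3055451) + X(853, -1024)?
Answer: 2403198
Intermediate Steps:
X(l, J) = -1117
(-651136 + 3055451) + X(853, -1024) = (-651136 + 3055451) - 1117 = 2404315 - 1117 = 2403198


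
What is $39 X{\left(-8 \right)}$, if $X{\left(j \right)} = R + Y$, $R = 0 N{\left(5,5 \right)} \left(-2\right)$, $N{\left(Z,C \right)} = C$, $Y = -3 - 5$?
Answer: $-312$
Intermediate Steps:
$Y = -8$
$R = 0$ ($R = 0 \cdot 5 \left(-2\right) = 0 \left(-2\right) = 0$)
$X{\left(j \right)} = -8$ ($X{\left(j \right)} = 0 - 8 = -8$)
$39 X{\left(-8 \right)} = 39 \left(-8\right) = -312$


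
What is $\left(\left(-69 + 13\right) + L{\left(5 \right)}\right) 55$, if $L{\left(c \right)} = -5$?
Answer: $-3355$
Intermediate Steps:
$\left(\left(-69 + 13\right) + L{\left(5 \right)}\right) 55 = \left(\left(-69 + 13\right) - 5\right) 55 = \left(-56 - 5\right) 55 = \left(-61\right) 55 = -3355$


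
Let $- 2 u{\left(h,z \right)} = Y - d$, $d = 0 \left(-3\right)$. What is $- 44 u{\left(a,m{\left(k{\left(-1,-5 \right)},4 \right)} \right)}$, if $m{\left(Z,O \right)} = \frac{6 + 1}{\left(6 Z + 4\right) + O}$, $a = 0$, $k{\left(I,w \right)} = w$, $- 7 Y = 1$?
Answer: $- \frac{22}{7} \approx -3.1429$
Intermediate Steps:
$Y = - \frac{1}{7}$ ($Y = \left(- \frac{1}{7}\right) 1 = - \frac{1}{7} \approx -0.14286$)
$d = 0$
$m{\left(Z,O \right)} = \frac{7}{4 + O + 6 Z}$ ($m{\left(Z,O \right)} = \frac{7}{\left(4 + 6 Z\right) + O} = \frac{7}{4 + O + 6 Z}$)
$u{\left(h,z \right)} = \frac{1}{14}$ ($u{\left(h,z \right)} = - \frac{- \frac{1}{7} - 0}{2} = - \frac{- \frac{1}{7} + 0}{2} = \left(- \frac{1}{2}\right) \left(- \frac{1}{7}\right) = \frac{1}{14}$)
$- 44 u{\left(a,m{\left(k{\left(-1,-5 \right)},4 \right)} \right)} = \left(-44\right) \frac{1}{14} = - \frac{22}{7}$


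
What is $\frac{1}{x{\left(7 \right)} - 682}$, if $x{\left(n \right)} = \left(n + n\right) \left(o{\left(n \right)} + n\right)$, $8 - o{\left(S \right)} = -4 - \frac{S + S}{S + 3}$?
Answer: $- \frac{5}{1982} \approx -0.0025227$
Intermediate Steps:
$o{\left(S \right)} = 12 + \frac{2 S}{3 + S}$ ($o{\left(S \right)} = 8 - \left(-4 - \frac{S + S}{S + 3}\right) = 8 - \left(-4 - \frac{2 S}{3 + S}\right) = 8 + \left(4 + \frac{2 S}{3 + S}\right) = 12 + \frac{2 S}{3 + S}$)
$x{\left(n \right)} = 2 n \left(n + \frac{2 \left(18 + 7 n\right)}{3 + n}\right)$ ($x{\left(n \right)} = \left(n + n\right) \left(\frac{2 \left(18 + 7 n\right)}{3 + n} + n\right) = 2 n \left(n + \frac{2 \left(18 + 7 n\right)}{3 + n}\right)$)
$\frac{1}{x{\left(7 \right)} - 682} = \frac{1}{2 \cdot 7 \frac{1}{3 + 7} \left(36 + 7^{2} + 17 \cdot 7\right) - 682} = \frac{1}{2 \cdot 7 \cdot \frac{1}{10} \left(36 + 49 + 119\right) - 682} = \frac{1}{2 \cdot 7 \cdot \frac{1}{10} \cdot 204 - 682} = \frac{1}{\frac{1428}{5} - 682} = \frac{1}{- \frac{1982}{5}} = - \frac{5}{1982}$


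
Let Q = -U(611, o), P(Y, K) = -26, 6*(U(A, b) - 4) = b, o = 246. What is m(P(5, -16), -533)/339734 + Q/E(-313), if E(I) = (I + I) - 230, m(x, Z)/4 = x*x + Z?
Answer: 7888831/145406152 ≈ 0.054254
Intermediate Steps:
U(A, b) = 4 + b/6
m(x, Z) = 4*Z + 4*x² (m(x, Z) = 4*(x*x + Z) = 4*(x² + Z) = 4*(Z + x²) = 4*Z + 4*x²)
E(I) = -230 + 2*I (E(I) = 2*I - 230 = -230 + 2*I)
Q = -45 (Q = -(4 + (⅙)*246) = -(4 + 41) = -1*45 = -45)
m(P(5, -16), -533)/339734 + Q/E(-313) = (4*(-533) + 4*(-26)²)/339734 - 45/(-230 + 2*(-313)) = (-2132 + 4*676)*(1/339734) - 45/(-230 - 626) = (-2132 + 2704)*(1/339734) - 45/(-856) = 572*(1/339734) - 45*(-1/856) = 286/169867 + 45/856 = 7888831/145406152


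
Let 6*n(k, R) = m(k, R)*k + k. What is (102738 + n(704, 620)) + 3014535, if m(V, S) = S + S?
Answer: 9788651/3 ≈ 3.2629e+6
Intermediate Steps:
m(V, S) = 2*S
n(k, R) = k/6 + R*k/3 (n(k, R) = ((2*R)*k + k)/6 = (2*R*k + k)/6 = (k + 2*R*k)/6 = k/6 + R*k/3)
(102738 + n(704, 620)) + 3014535 = (102738 + (⅙)*704*(1 + 2*620)) + 3014535 = (102738 + (⅙)*704*(1 + 1240)) + 3014535 = (102738 + (⅙)*704*1241) + 3014535 = (102738 + 436832/3) + 3014535 = 745046/3 + 3014535 = 9788651/3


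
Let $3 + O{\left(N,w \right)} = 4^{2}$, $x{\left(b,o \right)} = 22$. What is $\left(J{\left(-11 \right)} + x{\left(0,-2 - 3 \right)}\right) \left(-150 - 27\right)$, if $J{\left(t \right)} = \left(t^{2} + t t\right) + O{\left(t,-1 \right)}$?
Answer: $-49029$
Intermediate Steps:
$O{\left(N,w \right)} = 13$ ($O{\left(N,w \right)} = -3 + 4^{2} = -3 + 16 = 13$)
$J{\left(t \right)} = 13 + 2 t^{2}$ ($J{\left(t \right)} = \left(t^{2} + t t\right) + 13 = \left(t^{2} + t^{2}\right) + 13 = 2 t^{2} + 13 = 13 + 2 t^{2}$)
$\left(J{\left(-11 \right)} + x{\left(0,-2 - 3 \right)}\right) \left(-150 - 27\right) = \left(\left(13 + 2 \left(-11\right)^{2}\right) + 22\right) \left(-150 - 27\right) = \left(\left(13 + 2 \cdot 121\right) + 22\right) \left(-150 - 27\right) = \left(\left(13 + 242\right) + 22\right) \left(-177\right) = \left(255 + 22\right) \left(-177\right) = 277 \left(-177\right) = -49029$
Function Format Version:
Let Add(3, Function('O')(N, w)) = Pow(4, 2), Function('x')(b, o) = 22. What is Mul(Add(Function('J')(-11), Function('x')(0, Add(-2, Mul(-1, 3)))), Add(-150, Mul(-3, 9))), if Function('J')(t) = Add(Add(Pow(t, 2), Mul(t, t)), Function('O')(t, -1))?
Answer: -49029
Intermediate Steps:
Function('O')(N, w) = 13 (Function('O')(N, w) = Add(-3, Pow(4, 2)) = Add(-3, 16) = 13)
Function('J')(t) = Add(13, Mul(2, Pow(t, 2))) (Function('J')(t) = Add(Add(Pow(t, 2), Mul(t, t)), 13) = Add(Add(Pow(t, 2), Pow(t, 2)), 13) = Add(Mul(2, Pow(t, 2)), 13) = Add(13, Mul(2, Pow(t, 2))))
Mul(Add(Function('J')(-11), Function('x')(0, Add(-2, Mul(-1, 3)))), Add(-150, Mul(-3, 9))) = Mul(Add(Add(13, Mul(2, Pow(-11, 2))), 22), Add(-150, Mul(-3, 9))) = Mul(Add(Add(13, Mul(2, 121)), 22), Add(-150, -27)) = Mul(Add(Add(13, 242), 22), -177) = Mul(Add(255, 22), -177) = Mul(277, -177) = -49029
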